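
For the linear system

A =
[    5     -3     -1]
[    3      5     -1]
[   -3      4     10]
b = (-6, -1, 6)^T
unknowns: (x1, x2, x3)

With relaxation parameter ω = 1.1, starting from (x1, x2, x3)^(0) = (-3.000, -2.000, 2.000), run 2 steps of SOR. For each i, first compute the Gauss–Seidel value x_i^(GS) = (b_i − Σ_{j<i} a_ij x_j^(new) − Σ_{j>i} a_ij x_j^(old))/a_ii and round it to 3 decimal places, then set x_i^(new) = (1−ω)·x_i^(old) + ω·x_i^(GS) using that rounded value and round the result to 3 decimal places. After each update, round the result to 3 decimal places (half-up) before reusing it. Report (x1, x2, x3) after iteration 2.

(-0.224, -0.438, 0.869)

Iteration 1:
  x1: GS value = (-6 - (-3)·-2.000 - (-1)·2.000) / (5) = -2.000;  x1 ← (1−ω)·-3.000 + ω·-2.000 = -1.900
  x2: GS value = (-1 - (3)·-1.900 - (-1)·2.000) / (5) = 1.340;  x2 ← (1−ω)·-2.000 + ω·1.340 = 1.674
  x3: GS value = (6 - (-3)·-1.900 - (4)·1.674) / (10) = -0.640;  x3 ← (1−ω)·2.000 + ω·-0.640 = -0.904
Iteration 2:
  x1: GS value = (-6 - (-3)·1.674 - (-1)·-0.904) / (5) = -0.376;  x1 ← (1−ω)·-1.900 + ω·-0.376 = -0.224
  x2: GS value = (-1 - (3)·-0.224 - (-1)·-0.904) / (5) = -0.246;  x2 ← (1−ω)·1.674 + ω·-0.246 = -0.438
  x3: GS value = (6 - (-3)·-0.224 - (4)·-0.438) / (10) = 0.708;  x3 ← (1−ω)·-0.904 + ω·0.708 = 0.869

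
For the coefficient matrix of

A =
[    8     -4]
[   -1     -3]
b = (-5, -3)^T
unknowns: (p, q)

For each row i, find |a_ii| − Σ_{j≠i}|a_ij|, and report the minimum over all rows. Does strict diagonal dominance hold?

2

row 1: |8| − (4) = 4
row 2: |-3| − (1) = 2
minimum over rows = 2 → strictly diagonally dominant (convergence guaranteed)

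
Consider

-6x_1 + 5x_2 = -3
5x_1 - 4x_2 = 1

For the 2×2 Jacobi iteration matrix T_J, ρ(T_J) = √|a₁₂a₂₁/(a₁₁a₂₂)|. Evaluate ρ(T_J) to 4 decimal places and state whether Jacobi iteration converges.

a₁₂a₂₁/(a₁₁a₂₂) = (5)·(5) / ((-6)·(-4)) = 1.041667
ρ = √|1.041667| = √1.041667 = 1.0206
ρ > 1, so Jacobi diverges

1.0206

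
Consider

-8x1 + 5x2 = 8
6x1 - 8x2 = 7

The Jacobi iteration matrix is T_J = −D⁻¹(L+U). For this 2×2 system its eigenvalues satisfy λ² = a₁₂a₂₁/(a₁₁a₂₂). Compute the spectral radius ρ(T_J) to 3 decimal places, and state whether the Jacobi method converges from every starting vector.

a₁₂a₂₁/(a₁₁a₂₂) = (5)·(6) / ((-8)·(-8)) = 0.468750
ρ = √|0.468750| = √0.468750 = 0.685
ρ < 1, so Jacobi converges

0.685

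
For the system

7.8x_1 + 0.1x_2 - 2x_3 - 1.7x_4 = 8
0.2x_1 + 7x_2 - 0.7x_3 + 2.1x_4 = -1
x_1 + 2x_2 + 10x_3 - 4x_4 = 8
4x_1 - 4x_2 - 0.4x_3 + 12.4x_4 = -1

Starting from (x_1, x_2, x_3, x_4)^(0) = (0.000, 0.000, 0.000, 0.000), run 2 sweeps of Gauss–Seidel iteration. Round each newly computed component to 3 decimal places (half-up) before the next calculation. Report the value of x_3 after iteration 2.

Iteration 1:
  x_1 = (8 - (0.1)·0.000 - (-2)·0.000 - (-1.7)·0.000) / (7.8) = 1.026
  x_2 = (-1 - (0.2)·1.026 - (-0.7)·0.000 - (2.1)·0.000) / (7) = -0.172
  x_3 = (8 - (1)·1.026 - (2)·-0.172 - (-4)·0.000) / (10) = 0.732
  x_4 = (-1 - (4)·1.026 - (-4)·-0.172 - (-0.4)·0.732) / (12.4) = -0.443
Iteration 2:
  x_1 = (8 - (0.1)·-0.172 - (-2)·0.732 - (-1.7)·-0.443) / (7.8) = 1.119
  x_2 = (-1 - (0.2)·1.119 - (-0.7)·0.732 - (2.1)·-0.443) / (7) = 0.031
  x_3 = (8 - (1)·1.119 - (2)·0.031 - (-4)·-0.443) / (10) = 0.505
  x_4 = (-1 - (4)·1.119 - (-4)·0.031 - (-0.4)·0.505) / (12.4) = -0.415

0.505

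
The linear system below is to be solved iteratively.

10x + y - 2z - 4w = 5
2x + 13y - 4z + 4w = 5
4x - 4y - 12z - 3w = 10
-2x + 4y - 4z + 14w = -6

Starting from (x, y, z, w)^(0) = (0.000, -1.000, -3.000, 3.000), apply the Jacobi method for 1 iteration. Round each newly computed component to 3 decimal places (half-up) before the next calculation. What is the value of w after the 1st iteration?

Iteration 1:
  x = (5 - (1)·-1.000 - (-2)·-3.000 - (-4)·3.000) / (10) = 1.200
  y = (5 - (2)·0.000 - (-4)·-3.000 - (4)·3.000) / (13) = -1.462
  z = (10 - (4)·0.000 - (-4)·-1.000 - (-3)·3.000) / (-12) = -1.250
  w = (-6 - (-2)·0.000 - (4)·-1.000 - (-4)·-3.000) / (14) = -1.000

-1.000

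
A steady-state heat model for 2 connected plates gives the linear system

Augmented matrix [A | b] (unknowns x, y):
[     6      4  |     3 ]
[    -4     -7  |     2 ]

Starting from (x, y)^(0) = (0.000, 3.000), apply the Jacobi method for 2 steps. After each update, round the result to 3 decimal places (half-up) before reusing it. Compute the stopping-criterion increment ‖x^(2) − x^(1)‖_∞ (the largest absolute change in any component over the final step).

2.191

Iteration 1:
  x = (3 - (4)·3.000) / (6) = -1.500
  y = (2 - (-4)·0.000) / (-7) = -0.286
Iteration 2:
  x = (3 - (4)·-0.286) / (6) = 0.691
  y = (2 - (-4)·-1.500) / (-7) = 0.571
Change: (2.191, 0.857) → max |·| = 2.191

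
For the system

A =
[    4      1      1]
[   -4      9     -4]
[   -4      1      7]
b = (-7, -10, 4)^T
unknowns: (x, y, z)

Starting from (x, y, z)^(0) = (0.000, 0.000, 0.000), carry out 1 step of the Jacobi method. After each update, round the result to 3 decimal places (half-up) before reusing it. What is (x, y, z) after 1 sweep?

Iteration 1:
  x = (-7 - (1)·0.000 - (1)·0.000) / (4) = -1.750
  y = (-10 - (-4)·0.000 - (-4)·0.000) / (9) = -1.111
  z = (4 - (-4)·0.000 - (1)·0.000) / (7) = 0.571

(-1.750, -1.111, 0.571)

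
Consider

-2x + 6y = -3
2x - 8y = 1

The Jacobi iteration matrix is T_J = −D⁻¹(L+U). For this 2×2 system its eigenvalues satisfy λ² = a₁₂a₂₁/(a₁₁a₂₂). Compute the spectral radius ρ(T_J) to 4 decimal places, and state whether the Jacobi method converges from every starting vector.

0.8660

a₁₂a₂₁/(a₁₁a₂₂) = (6)·(2) / ((-2)·(-8)) = 0.750000
ρ = √|0.750000| = √0.750000 = 0.8660
ρ < 1, so Jacobi converges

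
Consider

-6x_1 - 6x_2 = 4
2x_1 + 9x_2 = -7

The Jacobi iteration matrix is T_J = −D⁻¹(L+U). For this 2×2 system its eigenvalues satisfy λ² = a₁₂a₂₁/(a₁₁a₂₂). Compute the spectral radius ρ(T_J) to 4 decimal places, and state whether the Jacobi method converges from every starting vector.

0.4714

a₁₂a₂₁/(a₁₁a₂₂) = (-6)·(2) / ((-6)·(9)) = 0.222222
ρ = √|0.222222| = √0.222222 = 0.4714
ρ < 1, so Jacobi converges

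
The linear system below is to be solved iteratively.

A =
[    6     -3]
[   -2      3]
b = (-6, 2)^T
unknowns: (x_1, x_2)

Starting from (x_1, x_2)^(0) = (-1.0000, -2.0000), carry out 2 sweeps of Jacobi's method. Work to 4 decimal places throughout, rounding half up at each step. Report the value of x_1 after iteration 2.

-1.0000

Iteration 1:
  x_1 = (-6 - (-3)·-2.0000) / (6) = -2.0000
  x_2 = (2 - (-2)·-1.0000) / (3) = 0.0000
Iteration 2:
  x_1 = (-6 - (-3)·0.0000) / (6) = -1.0000
  x_2 = (2 - (-2)·-2.0000) / (3) = -0.6667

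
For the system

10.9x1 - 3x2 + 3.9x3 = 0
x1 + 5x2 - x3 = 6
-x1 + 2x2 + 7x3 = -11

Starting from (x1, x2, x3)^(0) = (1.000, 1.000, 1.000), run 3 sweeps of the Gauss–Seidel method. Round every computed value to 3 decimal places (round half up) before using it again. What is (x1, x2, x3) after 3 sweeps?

Iteration 1:
  x1 = (0 - (-3)·1.000 - (3.9)·1.000) / (10.9) = -0.083
  x2 = (6 - (1)·-0.083 - (-1)·1.000) / (5) = 1.417
  x3 = (-11 - (-1)·-0.083 - (2)·1.417) / (7) = -1.988
Iteration 2:
  x1 = (0 - (-3)·1.417 - (3.9)·-1.988) / (10.9) = 1.101
  x2 = (6 - (1)·1.101 - (-1)·-1.988) / (5) = 0.582
  x3 = (-11 - (-1)·1.101 - (2)·0.582) / (7) = -1.580
Iteration 3:
  x1 = (0 - (-3)·0.582 - (3.9)·-1.580) / (10.9) = 0.726
  x2 = (6 - (1)·0.726 - (-1)·-1.580) / (5) = 0.739
  x3 = (-11 - (-1)·0.726 - (2)·0.739) / (7) = -1.679

(0.726, 0.739, -1.679)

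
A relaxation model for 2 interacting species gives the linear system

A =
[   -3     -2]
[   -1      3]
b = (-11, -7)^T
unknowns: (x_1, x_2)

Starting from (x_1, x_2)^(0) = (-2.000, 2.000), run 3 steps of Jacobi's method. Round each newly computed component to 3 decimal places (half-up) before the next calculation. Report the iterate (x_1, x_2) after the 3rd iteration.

Iteration 1:
  x_1 = (-11 - (-2)·2.000) / (-3) = 2.333
  x_2 = (-7 - (-1)·-2.000) / (3) = -3.000
Iteration 2:
  x_1 = (-11 - (-2)·-3.000) / (-3) = 5.667
  x_2 = (-7 - (-1)·2.333) / (3) = -1.556
Iteration 3:
  x_1 = (-11 - (-2)·-1.556) / (-3) = 4.704
  x_2 = (-7 - (-1)·5.667) / (3) = -0.444

(4.704, -0.444)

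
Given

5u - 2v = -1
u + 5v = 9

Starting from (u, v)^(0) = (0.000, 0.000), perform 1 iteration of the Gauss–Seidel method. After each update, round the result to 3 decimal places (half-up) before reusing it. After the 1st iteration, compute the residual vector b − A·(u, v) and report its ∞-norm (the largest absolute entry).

3.680

Iteration 1:
  u = (-1 - (-2)·0.000) / (5) = -0.200
  v = (9 - (1)·-0.200) / (5) = 1.840
Residual b − A·x = (3.680, 0.000); ∞-norm = 3.680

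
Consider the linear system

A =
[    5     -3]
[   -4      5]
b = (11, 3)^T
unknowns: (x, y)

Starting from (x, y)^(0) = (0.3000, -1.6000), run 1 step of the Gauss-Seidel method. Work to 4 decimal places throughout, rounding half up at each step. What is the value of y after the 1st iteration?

Iteration 1:
  x = (11 - (-3)·-1.6000) / (5) = 1.2400
  y = (3 - (-4)·1.2400) / (5) = 1.5920

1.5920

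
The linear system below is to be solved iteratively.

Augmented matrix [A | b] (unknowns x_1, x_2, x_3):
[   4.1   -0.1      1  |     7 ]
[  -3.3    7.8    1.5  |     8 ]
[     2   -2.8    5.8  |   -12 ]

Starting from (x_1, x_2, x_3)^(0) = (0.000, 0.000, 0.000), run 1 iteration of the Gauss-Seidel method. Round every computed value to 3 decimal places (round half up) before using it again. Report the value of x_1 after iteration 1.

Iteration 1:
  x_1 = (7 - (-0.1)·0.000 - (1)·0.000) / (4.1) = 1.707
  x_2 = (8 - (-3.3)·1.707 - (1.5)·0.000) / (7.8) = 1.748
  x_3 = (-12 - (2)·1.707 - (-2.8)·1.748) / (5.8) = -1.814

1.707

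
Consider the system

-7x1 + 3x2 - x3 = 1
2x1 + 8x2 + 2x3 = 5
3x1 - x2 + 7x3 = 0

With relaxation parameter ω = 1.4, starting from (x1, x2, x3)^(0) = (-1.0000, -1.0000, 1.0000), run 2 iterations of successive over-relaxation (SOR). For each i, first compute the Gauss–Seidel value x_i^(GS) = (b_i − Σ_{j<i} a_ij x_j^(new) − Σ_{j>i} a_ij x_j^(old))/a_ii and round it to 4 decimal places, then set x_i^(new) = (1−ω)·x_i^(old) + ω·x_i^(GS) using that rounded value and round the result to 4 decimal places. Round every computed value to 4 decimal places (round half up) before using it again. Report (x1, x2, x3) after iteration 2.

(0.6837, 0.1162, -0.4618)

Iteration 1:
  x1: GS value = (1 - (3)·-1.0000 - (-1)·1.0000) / (-7) = -0.7143;  x1 ← (1−ω)·-1.0000 + ω·-0.7143 = -0.6000
  x2: GS value = (5 - (2)·-0.6000 - (2)·1.0000) / (8) = 0.5250;  x2 ← (1−ω)·-1.0000 + ω·0.5250 = 1.1350
  x3: GS value = (0 - (3)·-0.6000 - (-1)·1.1350) / (7) = 0.4193;  x3 ← (1−ω)·1.0000 + ω·0.4193 = 0.1870
Iteration 2:
  x1: GS value = (1 - (3)·1.1350 - (-1)·0.1870) / (-7) = 0.3169;  x1 ← (1−ω)·-0.6000 + ω·0.3169 = 0.6837
  x2: GS value = (5 - (2)·0.6837 - (2)·0.1870) / (8) = 0.4073;  x2 ← (1−ω)·1.1350 + ω·0.4073 = 0.1162
  x3: GS value = (0 - (3)·0.6837 - (-1)·0.1162) / (7) = -0.2764;  x3 ← (1−ω)·0.1870 + ω·-0.2764 = -0.4618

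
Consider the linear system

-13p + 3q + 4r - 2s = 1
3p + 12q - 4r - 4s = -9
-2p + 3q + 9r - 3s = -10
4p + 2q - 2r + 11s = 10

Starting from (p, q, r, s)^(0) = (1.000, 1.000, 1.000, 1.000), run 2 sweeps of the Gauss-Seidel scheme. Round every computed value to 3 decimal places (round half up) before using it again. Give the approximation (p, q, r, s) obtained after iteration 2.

Iteration 1:
  p = (1 - (3)·1.000 - (4)·1.000 - (-2)·1.000) / (-13) = 0.308
  q = (-9 - (3)·0.308 - (-4)·1.000 - (-4)·1.000) / (12) = -0.160
  r = (-10 - (-2)·0.308 - (3)·-0.160 - (-3)·1.000) / (9) = -0.656
  s = (10 - (4)·0.308 - (2)·-0.160 - (-2)·-0.656) / (11) = 0.707
Iteration 2:
  p = (1 - (3)·-0.160 - (4)·-0.656 - (-2)·0.707) / (-13) = -0.424
  q = (-9 - (3)·-0.424 - (-4)·-0.656 - (-4)·0.707) / (12) = -0.627
  r = (-10 - (-2)·-0.424 - (3)·-0.627 - (-3)·0.707) / (9) = -0.761
  s = (10 - (4)·-0.424 - (2)·-0.627 - (-2)·-0.761) / (11) = 1.039

(-0.424, -0.627, -0.761, 1.039)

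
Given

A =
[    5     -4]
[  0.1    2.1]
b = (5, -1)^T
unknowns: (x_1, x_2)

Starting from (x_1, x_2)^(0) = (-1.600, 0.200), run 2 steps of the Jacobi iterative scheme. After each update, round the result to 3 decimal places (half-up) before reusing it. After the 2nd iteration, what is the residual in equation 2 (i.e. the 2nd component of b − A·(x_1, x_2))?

0.047

Iteration 1:
  x_1 = (5 - (-4)·0.200) / (5) = 1.160
  x_2 = (-1 - (0.1)·-1.600) / (2.1) = -0.400
Iteration 2:
  x_1 = (5 - (-4)·-0.400) / (5) = 0.680
  x_2 = (-1 - (0.1)·1.160) / (2.1) = -0.531
Residual b − A·x = (-0.524, 0.047)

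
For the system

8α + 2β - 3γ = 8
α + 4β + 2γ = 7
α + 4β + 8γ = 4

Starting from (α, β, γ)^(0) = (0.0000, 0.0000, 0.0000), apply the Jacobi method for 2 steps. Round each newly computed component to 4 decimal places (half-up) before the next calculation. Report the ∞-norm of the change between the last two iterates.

1.0000

Iteration 1:
  α = (8 - (2)·0.0000 - (-3)·0.0000) / (8) = 1.0000
  β = (7 - (1)·0.0000 - (2)·0.0000) / (4) = 1.7500
  γ = (4 - (1)·0.0000 - (4)·0.0000) / (8) = 0.5000
Iteration 2:
  α = (8 - (2)·1.7500 - (-3)·0.5000) / (8) = 0.7500
  β = (7 - (1)·1.0000 - (2)·0.5000) / (4) = 1.2500
  γ = (4 - (1)·1.0000 - (4)·1.7500) / (8) = -0.5000
Change: (-0.2500, -0.5000, -1.0000) → max |·| = 1.0000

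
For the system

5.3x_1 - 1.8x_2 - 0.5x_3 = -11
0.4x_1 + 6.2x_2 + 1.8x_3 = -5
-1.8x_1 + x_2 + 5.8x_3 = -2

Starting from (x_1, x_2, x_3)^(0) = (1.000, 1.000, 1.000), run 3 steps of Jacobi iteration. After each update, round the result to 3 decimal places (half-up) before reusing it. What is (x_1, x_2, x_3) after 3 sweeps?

Iteration 1:
  x_1 = (-11 - (-1.8)·1.000 - (-0.5)·1.000) / (5.3) = -1.642
  x_2 = (-5 - (0.4)·1.000 - (1.8)·1.000) / (6.2) = -1.161
  x_3 = (-2 - (-1.8)·1.000 - (1)·1.000) / (5.8) = -0.207
Iteration 2:
  x_1 = (-11 - (-1.8)·-1.161 - (-0.5)·-0.207) / (5.3) = -2.489
  x_2 = (-5 - (0.4)·-1.642 - (1.8)·-0.207) / (6.2) = -0.640
  x_3 = (-2 - (-1.8)·-1.642 - (1)·-1.161) / (5.8) = -0.654
Iteration 3:
  x_1 = (-11 - (-1.8)·-0.640 - (-0.5)·-0.654) / (5.3) = -2.355
  x_2 = (-5 - (0.4)·-2.489 - (1.8)·-0.654) / (6.2) = -0.456
  x_3 = (-2 - (-1.8)·-2.489 - (1)·-0.640) / (5.8) = -1.007

(-2.355, -0.456, -1.007)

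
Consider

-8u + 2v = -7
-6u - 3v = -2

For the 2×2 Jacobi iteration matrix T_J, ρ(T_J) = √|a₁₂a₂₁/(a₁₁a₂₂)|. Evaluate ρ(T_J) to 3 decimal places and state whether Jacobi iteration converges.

0.707

a₁₂a₂₁/(a₁₁a₂₂) = (2)·(-6) / ((-8)·(-3)) = -0.500000
ρ = √|-0.500000| = √0.500000 = 0.707
ρ < 1, so Jacobi converges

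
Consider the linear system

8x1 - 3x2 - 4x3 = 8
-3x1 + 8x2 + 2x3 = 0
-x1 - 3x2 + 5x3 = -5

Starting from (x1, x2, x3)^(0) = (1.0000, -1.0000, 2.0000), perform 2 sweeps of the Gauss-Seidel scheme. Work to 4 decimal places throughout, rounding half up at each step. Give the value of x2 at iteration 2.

Iteration 1:
  x1 = (8 - (-3)·-1.0000 - (-4)·2.0000) / (8) = 1.6250
  x2 = (0 - (-3)·1.6250 - (2)·2.0000) / (8) = 0.1094
  x3 = (-5 - (-1)·1.6250 - (-3)·0.1094) / (5) = -0.6094
Iteration 2:
  x1 = (8 - (-3)·0.1094 - (-4)·-0.6094) / (8) = 0.7363
  x2 = (0 - (-3)·0.7363 - (2)·-0.6094) / (8) = 0.4285
  x3 = (-5 - (-1)·0.7363 - (-3)·0.4285) / (5) = -0.5956

0.4285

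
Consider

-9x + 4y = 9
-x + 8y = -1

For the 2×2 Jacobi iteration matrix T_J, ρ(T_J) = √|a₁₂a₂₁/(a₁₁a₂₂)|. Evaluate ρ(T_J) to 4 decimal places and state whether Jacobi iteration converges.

a₁₂a₂₁/(a₁₁a₂₂) = (4)·(-1) / ((-9)·(8)) = 0.055556
ρ = √|0.055556| = √0.055556 = 0.2357
ρ < 1, so Jacobi converges

0.2357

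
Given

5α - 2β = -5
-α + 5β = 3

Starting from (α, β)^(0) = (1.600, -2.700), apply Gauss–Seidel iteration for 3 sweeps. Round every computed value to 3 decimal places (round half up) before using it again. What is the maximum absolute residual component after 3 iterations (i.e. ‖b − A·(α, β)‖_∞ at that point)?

Iteration 1:
  α = (-5 - (-2)·-2.700) / (5) = -2.080
  β = (3 - (-1)·-2.080) / (5) = 0.184
Iteration 2:
  α = (-5 - (-2)·0.184) / (5) = -0.926
  β = (3 - (-1)·-0.926) / (5) = 0.415
Iteration 3:
  α = (-5 - (-2)·0.415) / (5) = -0.834
  β = (3 - (-1)·-0.834) / (5) = 0.433
Residual b − A·x = (0.036, 0.001); ∞-norm = 0.036

0.036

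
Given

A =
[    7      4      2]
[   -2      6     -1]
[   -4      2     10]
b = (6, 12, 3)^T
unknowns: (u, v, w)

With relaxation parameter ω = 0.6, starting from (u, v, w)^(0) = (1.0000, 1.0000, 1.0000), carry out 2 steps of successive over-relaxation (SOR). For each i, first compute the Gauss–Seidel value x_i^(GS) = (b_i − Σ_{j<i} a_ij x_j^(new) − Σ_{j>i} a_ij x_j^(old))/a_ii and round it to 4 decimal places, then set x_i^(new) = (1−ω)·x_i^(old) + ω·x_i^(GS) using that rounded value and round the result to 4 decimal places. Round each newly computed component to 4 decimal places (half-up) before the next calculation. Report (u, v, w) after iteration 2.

(-0.0153, 1.9552, 0.1266)

Iteration 1:
  u: GS value = (6 - (4)·1.0000 - (2)·1.0000) / (7) = 0.0000;  u ← (1−ω)·1.0000 + ω·0.0000 = 0.4000
  v: GS value = (12 - (-2)·0.4000 - (-1)·1.0000) / (6) = 2.3000;  v ← (1−ω)·1.0000 + ω·2.3000 = 1.7800
  w: GS value = (3 - (-4)·0.4000 - (2)·1.7800) / (10) = 0.1040;  w ← (1−ω)·1.0000 + ω·0.1040 = 0.4624
Iteration 2:
  u: GS value = (6 - (4)·1.7800 - (2)·0.4624) / (7) = -0.2921;  u ← (1−ω)·0.4000 + ω·-0.2921 = -0.0153
  v: GS value = (12 - (-2)·-0.0153 - (-1)·0.4624) / (6) = 2.0720;  v ← (1−ω)·1.7800 + ω·2.0720 = 1.9552
  w: GS value = (3 - (-4)·-0.0153 - (2)·1.9552) / (10) = -0.0972;  w ← (1−ω)·0.4624 + ω·-0.0972 = 0.1266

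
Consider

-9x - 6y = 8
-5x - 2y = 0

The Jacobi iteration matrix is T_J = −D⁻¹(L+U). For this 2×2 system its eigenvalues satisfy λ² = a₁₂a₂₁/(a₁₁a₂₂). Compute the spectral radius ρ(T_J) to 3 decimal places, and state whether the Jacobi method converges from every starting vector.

1.291

a₁₂a₂₁/(a₁₁a₂₂) = (-6)·(-5) / ((-9)·(-2)) = 1.666667
ρ = √|1.666667| = √1.666667 = 1.291
ρ > 1, so Jacobi diverges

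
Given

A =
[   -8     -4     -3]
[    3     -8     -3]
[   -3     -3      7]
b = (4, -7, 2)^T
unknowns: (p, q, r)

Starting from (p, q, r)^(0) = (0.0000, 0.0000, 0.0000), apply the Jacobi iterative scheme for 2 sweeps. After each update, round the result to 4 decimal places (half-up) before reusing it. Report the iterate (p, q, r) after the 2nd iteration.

(-1.0446, 0.5804, 0.4464)

Iteration 1:
  p = (4 - (-4)·0.0000 - (-3)·0.0000) / (-8) = -0.5000
  q = (-7 - (3)·0.0000 - (-3)·0.0000) / (-8) = 0.8750
  r = (2 - (-3)·0.0000 - (-3)·0.0000) / (7) = 0.2857
Iteration 2:
  p = (4 - (-4)·0.8750 - (-3)·0.2857) / (-8) = -1.0446
  q = (-7 - (3)·-0.5000 - (-3)·0.2857) / (-8) = 0.5804
  r = (2 - (-3)·-0.5000 - (-3)·0.8750) / (7) = 0.4464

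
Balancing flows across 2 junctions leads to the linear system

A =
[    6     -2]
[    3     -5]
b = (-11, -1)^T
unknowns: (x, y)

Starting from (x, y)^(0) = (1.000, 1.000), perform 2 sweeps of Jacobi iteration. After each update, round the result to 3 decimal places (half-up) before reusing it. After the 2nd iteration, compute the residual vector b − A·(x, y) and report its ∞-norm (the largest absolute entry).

Iteration 1:
  x = (-11 - (-2)·1.000) / (6) = -1.500
  y = (-1 - (3)·1.000) / (-5) = 0.800
Iteration 2:
  x = (-11 - (-2)·0.800) / (6) = -1.567
  y = (-1 - (3)·-1.500) / (-5) = -0.700
Residual b − A·x = (-2.998, 0.201); ∞-norm = 2.998

2.998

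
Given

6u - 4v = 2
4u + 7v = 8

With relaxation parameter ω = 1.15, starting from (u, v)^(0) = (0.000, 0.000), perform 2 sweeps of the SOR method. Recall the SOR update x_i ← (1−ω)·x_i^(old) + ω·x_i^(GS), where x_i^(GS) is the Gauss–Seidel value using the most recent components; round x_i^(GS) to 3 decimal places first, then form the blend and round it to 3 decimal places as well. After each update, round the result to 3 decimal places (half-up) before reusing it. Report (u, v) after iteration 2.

(1.141, 0.405)

Iteration 1:
  u: GS value = (2 - (-4)·0.000) / (6) = 0.333;  u ← (1−ω)·0.000 + ω·0.333 = 0.383
  v: GS value = (8 - (4)·0.383) / (7) = 0.924;  v ← (1−ω)·0.000 + ω·0.924 = 1.063
Iteration 2:
  u: GS value = (2 - (-4)·1.063) / (6) = 1.042;  u ← (1−ω)·0.383 + ω·1.042 = 1.141
  v: GS value = (8 - (4)·1.141) / (7) = 0.491;  v ← (1−ω)·1.063 + ω·0.491 = 0.405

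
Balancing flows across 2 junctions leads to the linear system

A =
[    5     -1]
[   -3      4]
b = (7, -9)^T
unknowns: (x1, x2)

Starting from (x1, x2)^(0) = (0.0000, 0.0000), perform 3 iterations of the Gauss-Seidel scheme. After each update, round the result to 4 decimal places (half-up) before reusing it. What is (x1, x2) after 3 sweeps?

(1.1240, -1.4070)

Iteration 1:
  x1 = (7 - (-1)·0.0000) / (5) = 1.4000
  x2 = (-9 - (-3)·1.4000) / (4) = -1.2000
Iteration 2:
  x1 = (7 - (-1)·-1.2000) / (5) = 1.1600
  x2 = (-9 - (-3)·1.1600) / (4) = -1.3800
Iteration 3:
  x1 = (7 - (-1)·-1.3800) / (5) = 1.1240
  x2 = (-9 - (-3)·1.1240) / (4) = -1.4070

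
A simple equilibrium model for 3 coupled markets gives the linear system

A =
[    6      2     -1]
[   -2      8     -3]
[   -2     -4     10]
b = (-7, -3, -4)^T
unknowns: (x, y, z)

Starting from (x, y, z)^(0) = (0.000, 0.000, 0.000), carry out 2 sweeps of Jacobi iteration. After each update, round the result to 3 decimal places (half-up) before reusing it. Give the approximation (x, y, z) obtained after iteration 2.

Iteration 1:
  x = (-7 - (2)·0.000 - (-1)·0.000) / (6) = -1.167
  y = (-3 - (-2)·0.000 - (-3)·0.000) / (8) = -0.375
  z = (-4 - (-2)·0.000 - (-4)·0.000) / (10) = -0.400
Iteration 2:
  x = (-7 - (2)·-0.375 - (-1)·-0.400) / (6) = -1.108
  y = (-3 - (-2)·-1.167 - (-3)·-0.400) / (8) = -0.817
  z = (-4 - (-2)·-1.167 - (-4)·-0.375) / (10) = -0.783

(-1.108, -0.817, -0.783)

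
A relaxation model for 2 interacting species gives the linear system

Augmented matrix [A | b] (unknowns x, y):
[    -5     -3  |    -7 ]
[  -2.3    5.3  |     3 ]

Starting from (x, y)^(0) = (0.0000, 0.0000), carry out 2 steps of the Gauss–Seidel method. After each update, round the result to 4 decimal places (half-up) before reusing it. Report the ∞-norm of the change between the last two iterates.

0.7042

Iteration 1:
  x = (-7 - (-3)·0.0000) / (-5) = 1.4000
  y = (3 - (-2.3)·1.4000) / (5.3) = 1.1736
Iteration 2:
  x = (-7 - (-3)·1.1736) / (-5) = 0.6958
  y = (3 - (-2.3)·0.6958) / (5.3) = 0.8680
Change: (-0.7042, -0.3056) → max |·| = 0.7042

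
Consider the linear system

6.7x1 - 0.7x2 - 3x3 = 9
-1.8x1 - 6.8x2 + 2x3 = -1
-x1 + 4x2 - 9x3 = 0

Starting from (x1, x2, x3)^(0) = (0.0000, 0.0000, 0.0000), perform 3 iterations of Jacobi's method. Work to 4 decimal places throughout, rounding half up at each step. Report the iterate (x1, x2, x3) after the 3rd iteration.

Iteration 1:
  x1 = (9 - (-0.7)·0.0000 - (-3)·0.0000) / (6.7) = 1.3433
  x2 = (-1 - (-1.8)·0.0000 - (2)·0.0000) / (-6.8) = 0.1471
  x3 = (0 - (-1)·0.0000 - (4)·0.0000) / (-9) = 0.0000
Iteration 2:
  x1 = (9 - (-0.7)·0.1471 - (-3)·0.0000) / (6.7) = 1.3587
  x2 = (-1 - (-1.8)·1.3433 - (2)·0.0000) / (-6.8) = -0.2085
  x3 = (0 - (-1)·1.3433 - (4)·0.1471) / (-9) = -0.0839
Iteration 3:
  x1 = (9 - (-0.7)·-0.2085 - (-3)·-0.0839) / (6.7) = 1.2839
  x2 = (-1 - (-1.8)·1.3587 - (2)·-0.0839) / (-6.8) = -0.2373
  x3 = (0 - (-1)·1.3587 - (4)·-0.2085) / (-9) = -0.2436

(1.2839, -0.2373, -0.2436)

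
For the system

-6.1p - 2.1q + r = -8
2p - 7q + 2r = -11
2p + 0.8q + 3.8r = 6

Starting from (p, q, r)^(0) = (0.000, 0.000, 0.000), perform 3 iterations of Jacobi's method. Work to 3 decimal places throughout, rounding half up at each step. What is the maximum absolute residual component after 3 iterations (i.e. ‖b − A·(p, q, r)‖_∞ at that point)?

Iteration 1:
  p = (-8 - (-2.1)·0.000 - (1)·0.000) / (-6.1) = 1.311
  q = (-11 - (2)·0.000 - (2)·0.000) / (-7) = 1.571
  r = (6 - (2)·0.000 - (0.8)·0.000) / (3.8) = 1.579
Iteration 2:
  p = (-8 - (-2.1)·1.571 - (1)·1.579) / (-6.1) = 1.029
  q = (-11 - (2)·1.311 - (2)·1.579) / (-7) = 2.397
  r = (6 - (2)·1.311 - (0.8)·1.571) / (3.8) = 0.558
Iteration 3:
  p = (-8 - (-2.1)·2.397 - (1)·0.558) / (-6.1) = 0.578
  q = (-11 - (2)·1.029 - (2)·0.558) / (-7) = 2.025
  r = (6 - (2)·1.029 - (0.8)·2.397) / (3.8) = 0.533
Residual b − A·x = (-0.755, 0.953, 1.199); ∞-norm = 1.199

1.199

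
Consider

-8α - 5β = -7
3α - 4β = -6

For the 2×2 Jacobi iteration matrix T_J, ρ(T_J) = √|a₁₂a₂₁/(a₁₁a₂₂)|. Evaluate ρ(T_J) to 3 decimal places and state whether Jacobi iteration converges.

a₁₂a₂₁/(a₁₁a₂₂) = (-5)·(3) / ((-8)·(-4)) = -0.468750
ρ = √|-0.468750| = √0.468750 = 0.685
ρ < 1, so Jacobi converges

0.685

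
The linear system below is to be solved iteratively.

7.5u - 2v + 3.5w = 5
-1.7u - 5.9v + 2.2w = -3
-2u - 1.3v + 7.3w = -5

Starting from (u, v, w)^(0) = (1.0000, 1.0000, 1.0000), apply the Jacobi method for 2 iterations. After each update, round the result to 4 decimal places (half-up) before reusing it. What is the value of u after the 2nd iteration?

Iteration 1:
  u = (5 - (-2)·1.0000 - (3.5)·1.0000) / (7.5) = 0.4667
  v = (-3 - (-1.7)·1.0000 - (2.2)·1.0000) / (-5.9) = 0.5932
  w = (-5 - (-2)·1.0000 - (-1.3)·1.0000) / (7.3) = -0.2329
Iteration 2:
  u = (5 - (-2)·0.5932 - (3.5)·-0.2329) / (7.5) = 0.9335
  v = (-3 - (-1.7)·0.4667 - (2.2)·-0.2329) / (-5.9) = 0.2872
  w = (-5 - (-2)·0.4667 - (-1.3)·0.5932) / (7.3) = -0.4514

0.9335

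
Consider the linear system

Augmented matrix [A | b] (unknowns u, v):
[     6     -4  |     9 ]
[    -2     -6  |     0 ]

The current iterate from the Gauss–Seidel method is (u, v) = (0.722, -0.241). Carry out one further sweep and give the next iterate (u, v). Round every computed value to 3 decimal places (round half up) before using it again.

One sweep:
  u = (9 - (-4)·-0.241) / (6) = 1.339
  v = (0 - (-2)·1.339) / (-6) = -0.446

(1.339, -0.446)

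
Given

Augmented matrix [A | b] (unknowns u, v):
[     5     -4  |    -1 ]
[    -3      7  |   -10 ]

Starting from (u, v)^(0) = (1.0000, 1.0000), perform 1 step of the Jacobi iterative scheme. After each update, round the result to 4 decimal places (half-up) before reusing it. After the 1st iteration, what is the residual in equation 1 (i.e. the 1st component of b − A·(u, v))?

Iteration 1:
  u = (-1 - (-4)·1.0000) / (5) = 0.6000
  v = (-10 - (-3)·1.0000) / (7) = -1.0000
Residual b − A·x = (-8.0000, -1.2000)

-8.0000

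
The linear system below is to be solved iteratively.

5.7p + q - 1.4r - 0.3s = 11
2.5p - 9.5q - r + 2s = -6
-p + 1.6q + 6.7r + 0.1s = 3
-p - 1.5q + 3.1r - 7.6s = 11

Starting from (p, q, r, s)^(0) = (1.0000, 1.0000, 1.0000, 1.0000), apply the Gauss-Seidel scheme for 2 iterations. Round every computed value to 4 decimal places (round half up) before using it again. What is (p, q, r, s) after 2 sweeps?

(1.7181, 0.6607, 0.5732, -1.5700)

Iteration 1:
  p = (11 - (1)·1.0000 - (-1.4)·1.0000 - (-0.3)·1.0000) / (5.7) = 2.0526
  q = (-6 - (2.5)·2.0526 - (-1)·1.0000 - (2)·1.0000) / (-9.5) = 1.2770
  r = (3 - (-1)·2.0526 - (1.6)·1.2770 - (0.1)·1.0000) / (6.7) = 0.4342
  s = (11 - (-1)·2.0526 - (-1.5)·1.2770 - (3.1)·0.4342) / (-7.6) = -1.7924
Iteration 2:
  p = (11 - (1)·1.2770 - (-1.4)·0.4342 - (-0.3)·-1.7924) / (5.7) = 1.7181
  q = (-6 - (2.5)·1.7181 - (-1)·0.4342 - (2)·-1.7924) / (-9.5) = 0.6607
  r = (3 - (-1)·1.7181 - (1.6)·0.6607 - (0.1)·-1.7924) / (6.7) = 0.5732
  s = (11 - (-1)·1.7181 - (-1.5)·0.6607 - (3.1)·0.5732) / (-7.6) = -1.5700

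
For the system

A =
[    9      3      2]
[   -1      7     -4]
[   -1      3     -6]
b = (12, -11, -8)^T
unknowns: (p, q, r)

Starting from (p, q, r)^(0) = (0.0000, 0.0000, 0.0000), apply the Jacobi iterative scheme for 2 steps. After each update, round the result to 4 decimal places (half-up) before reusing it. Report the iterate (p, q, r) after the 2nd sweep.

(1.5608, -0.6191, 0.3254)

Iteration 1:
  p = (12 - (3)·0.0000 - (2)·0.0000) / (9) = 1.3333
  q = (-11 - (-1)·0.0000 - (-4)·0.0000) / (7) = -1.5714
  r = (-8 - (-1)·0.0000 - (3)·0.0000) / (-6) = 1.3333
Iteration 2:
  p = (12 - (3)·-1.5714 - (2)·1.3333) / (9) = 1.5608
  q = (-11 - (-1)·1.3333 - (-4)·1.3333) / (7) = -0.6191
  r = (-8 - (-1)·1.3333 - (3)·-1.5714) / (-6) = 0.3254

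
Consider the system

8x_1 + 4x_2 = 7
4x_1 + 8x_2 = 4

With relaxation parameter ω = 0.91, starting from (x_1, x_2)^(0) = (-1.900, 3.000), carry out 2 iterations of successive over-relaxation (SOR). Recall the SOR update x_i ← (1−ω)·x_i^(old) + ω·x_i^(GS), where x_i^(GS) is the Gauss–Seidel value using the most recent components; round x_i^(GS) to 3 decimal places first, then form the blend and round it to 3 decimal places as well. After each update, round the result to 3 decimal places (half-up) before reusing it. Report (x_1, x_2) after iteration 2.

Iteration 1:
  x_1: GS value = (7 - (4)·3.000) / (8) = -0.625;  x_1 ← (1−ω)·-1.900 + ω·-0.625 = -0.740
  x_2: GS value = (4 - (4)·-0.740) / (8) = 0.870;  x_2 ← (1−ω)·3.000 + ω·0.870 = 1.062
Iteration 2:
  x_1: GS value = (7 - (4)·1.062) / (8) = 0.344;  x_1 ← (1−ω)·-0.740 + ω·0.344 = 0.246
  x_2: GS value = (4 - (4)·0.246) / (8) = 0.377;  x_2 ← (1−ω)·1.062 + ω·0.377 = 0.439

(0.246, 0.439)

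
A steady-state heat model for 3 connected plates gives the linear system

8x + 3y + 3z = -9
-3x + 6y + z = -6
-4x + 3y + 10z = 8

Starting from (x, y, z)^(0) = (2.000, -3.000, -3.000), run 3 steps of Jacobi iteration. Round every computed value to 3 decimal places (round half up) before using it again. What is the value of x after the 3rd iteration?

-1.217

Iteration 1:
  x = (-9 - (3)·-3.000 - (3)·-3.000) / (8) = 1.125
  y = (-6 - (-3)·2.000 - (1)·-3.000) / (6) = 0.500
  z = (8 - (-4)·2.000 - (3)·-3.000) / (10) = 2.500
Iteration 2:
  x = (-9 - (3)·0.500 - (3)·2.500) / (8) = -2.250
  y = (-6 - (-3)·1.125 - (1)·2.500) / (6) = -0.854
  z = (8 - (-4)·1.125 - (3)·0.500) / (10) = 1.100
Iteration 3:
  x = (-9 - (3)·-0.854 - (3)·1.100) / (8) = -1.217
  y = (-6 - (-3)·-2.250 - (1)·1.100) / (6) = -2.308
  z = (8 - (-4)·-2.250 - (3)·-0.854) / (10) = 0.156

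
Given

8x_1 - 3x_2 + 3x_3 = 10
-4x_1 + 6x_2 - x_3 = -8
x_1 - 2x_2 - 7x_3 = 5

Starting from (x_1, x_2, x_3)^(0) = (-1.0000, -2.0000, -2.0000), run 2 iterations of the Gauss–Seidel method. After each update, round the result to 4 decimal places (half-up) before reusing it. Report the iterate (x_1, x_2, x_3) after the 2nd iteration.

(1.0491, -0.6835, -0.3691)

Iteration 1:
  x_1 = (10 - (-3)·-2.0000 - (3)·-2.0000) / (8) = 1.2500
  x_2 = (-8 - (-4)·1.2500 - (-1)·-2.0000) / (6) = -0.8333
  x_3 = (5 - (1)·1.2500 - (-2)·-0.8333) / (-7) = -0.2976
Iteration 2:
  x_1 = (10 - (-3)·-0.8333 - (3)·-0.2976) / (8) = 1.0491
  x_2 = (-8 - (-4)·1.0491 - (-1)·-0.2976) / (6) = -0.6835
  x_3 = (5 - (1)·1.0491 - (-2)·-0.6835) / (-7) = -0.3691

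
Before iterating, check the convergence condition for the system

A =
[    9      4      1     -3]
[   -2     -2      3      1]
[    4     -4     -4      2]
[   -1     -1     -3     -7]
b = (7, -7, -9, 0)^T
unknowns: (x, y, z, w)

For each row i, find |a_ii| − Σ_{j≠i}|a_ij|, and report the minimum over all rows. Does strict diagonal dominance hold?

-6

row 1: |9| − (4+1+3) = 1
row 2: |-2| − (2+3+1) = -4
row 3: |-4| − (4+4+2) = -6
row 4: |-7| − (1+1+3) = 2
minimum over rows = -6 → not strictly diagonally dominant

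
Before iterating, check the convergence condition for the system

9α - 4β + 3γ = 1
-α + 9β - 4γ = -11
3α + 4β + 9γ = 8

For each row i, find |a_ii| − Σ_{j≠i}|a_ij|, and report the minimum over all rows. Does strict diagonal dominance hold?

2

row 1: |9| − (4+3) = 2
row 2: |9| − (1+4) = 4
row 3: |9| − (3+4) = 2
minimum over rows = 2 → strictly diagonally dominant (convergence guaranteed)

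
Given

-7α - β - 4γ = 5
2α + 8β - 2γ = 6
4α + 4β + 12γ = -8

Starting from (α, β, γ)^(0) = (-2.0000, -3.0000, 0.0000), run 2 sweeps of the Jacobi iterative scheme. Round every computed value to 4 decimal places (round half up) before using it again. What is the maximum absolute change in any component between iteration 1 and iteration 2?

1.9881

Iteration 1:
  α = (5 - (-1)·-3.0000 - (-4)·0.0000) / (-7) = -0.2857
  β = (6 - (2)·-2.0000 - (-2)·0.0000) / (8) = 1.2500
  γ = (-8 - (4)·-2.0000 - (4)·-3.0000) / (12) = 1.0000
Iteration 2:
  α = (5 - (-1)·1.2500 - (-4)·1.0000) / (-7) = -1.4643
  β = (6 - (2)·-0.2857 - (-2)·1.0000) / (8) = 1.0714
  γ = (-8 - (4)·-0.2857 - (4)·1.2500) / (12) = -0.9881
Change: (-1.1786, -0.1786, -1.9881) → max |·| = 1.9881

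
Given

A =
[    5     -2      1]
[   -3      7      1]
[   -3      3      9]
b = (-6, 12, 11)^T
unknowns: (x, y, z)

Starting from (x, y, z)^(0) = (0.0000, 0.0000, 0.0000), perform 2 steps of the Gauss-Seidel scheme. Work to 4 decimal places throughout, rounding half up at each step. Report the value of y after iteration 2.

1.3092

Iteration 1:
  x = (-6 - (-2)·0.0000 - (1)·0.0000) / (5) = -1.2000
  y = (12 - (-3)·-1.2000 - (1)·0.0000) / (7) = 1.2000
  z = (11 - (-3)·-1.2000 - (3)·1.2000) / (9) = 0.4222
Iteration 2:
  x = (-6 - (-2)·1.2000 - (1)·0.4222) / (5) = -0.8044
  y = (12 - (-3)·-0.8044 - (1)·0.4222) / (7) = 1.3092
  z = (11 - (-3)·-0.8044 - (3)·1.3092) / (9) = 0.5177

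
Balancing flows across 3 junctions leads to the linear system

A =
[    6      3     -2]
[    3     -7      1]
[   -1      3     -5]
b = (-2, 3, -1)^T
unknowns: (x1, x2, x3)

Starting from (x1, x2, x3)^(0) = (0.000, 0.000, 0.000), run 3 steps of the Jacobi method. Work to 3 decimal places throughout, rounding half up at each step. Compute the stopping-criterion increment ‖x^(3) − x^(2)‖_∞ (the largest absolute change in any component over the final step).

0.124

Iteration 1:
  x1 = (-2 - (3)·0.000 - (-2)·0.000) / (6) = -0.333
  x2 = (3 - (3)·0.000 - (1)·0.000) / (-7) = -0.429
  x3 = (-1 - (-1)·0.000 - (3)·0.000) / (-5) = 0.200
Iteration 2:
  x1 = (-2 - (3)·-0.429 - (-2)·0.200) / (6) = -0.052
  x2 = (3 - (3)·-0.333 - (1)·0.200) / (-7) = -0.543
  x3 = (-1 - (-1)·-0.333 - (3)·-0.429) / (-5) = 0.009
Iteration 3:
  x1 = (-2 - (3)·-0.543 - (-2)·0.009) / (6) = -0.059
  x2 = (3 - (3)·-0.052 - (1)·0.009) / (-7) = -0.450
  x3 = (-1 - (-1)·-0.052 - (3)·-0.543) / (-5) = -0.115
Change: (-0.007, 0.093, -0.124) → max |·| = 0.124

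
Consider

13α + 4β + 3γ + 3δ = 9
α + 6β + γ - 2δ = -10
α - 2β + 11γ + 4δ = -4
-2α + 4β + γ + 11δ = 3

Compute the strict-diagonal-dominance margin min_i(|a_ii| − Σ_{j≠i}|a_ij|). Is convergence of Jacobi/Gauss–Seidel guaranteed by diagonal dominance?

2

row 1: |13| − (4+3+3) = 3
row 2: |6| − (1+1+2) = 2
row 3: |11| − (1+2+4) = 4
row 4: |11| − (2+4+1) = 4
minimum over rows = 2 → strictly diagonally dominant (convergence guaranteed)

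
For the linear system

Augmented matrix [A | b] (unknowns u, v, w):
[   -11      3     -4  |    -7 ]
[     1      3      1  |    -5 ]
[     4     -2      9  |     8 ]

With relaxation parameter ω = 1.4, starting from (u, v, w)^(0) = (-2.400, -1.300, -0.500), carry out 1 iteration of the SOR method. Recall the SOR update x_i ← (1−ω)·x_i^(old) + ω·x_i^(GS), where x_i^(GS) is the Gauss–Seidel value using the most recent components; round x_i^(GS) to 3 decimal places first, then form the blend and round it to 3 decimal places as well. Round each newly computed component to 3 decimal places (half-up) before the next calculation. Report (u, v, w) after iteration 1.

(1.610, -2.332, -0.283)

Iteration 1:
  u: GS value = (-7 - (3)·-1.300 - (-4)·-0.500) / (-11) = 0.464;  u ← (1−ω)·-2.400 + ω·0.464 = 1.610
  v: GS value = (-5 - (1)·1.610 - (1)·-0.500) / (3) = -2.037;  v ← (1−ω)·-1.300 + ω·-2.037 = -2.332
  w: GS value = (8 - (4)·1.610 - (-2)·-2.332) / (9) = -0.345;  w ← (1−ω)·-0.500 + ω·-0.345 = -0.283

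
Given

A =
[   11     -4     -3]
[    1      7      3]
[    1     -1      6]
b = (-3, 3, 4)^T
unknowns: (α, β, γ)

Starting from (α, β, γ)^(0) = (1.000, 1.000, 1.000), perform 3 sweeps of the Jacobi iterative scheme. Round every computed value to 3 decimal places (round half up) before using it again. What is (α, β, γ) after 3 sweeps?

(-0.081, 0.200, 0.706)

Iteration 1:
  α = (-3 - (-4)·1.000 - (-3)·1.000) / (11) = 0.364
  β = (3 - (1)·1.000 - (3)·1.000) / (7) = -0.143
  γ = (4 - (1)·1.000 - (-1)·1.000) / (6) = 0.667
Iteration 2:
  α = (-3 - (-4)·-0.143 - (-3)·0.667) / (11) = -0.143
  β = (3 - (1)·0.364 - (3)·0.667) / (7) = 0.091
  γ = (4 - (1)·0.364 - (-1)·-0.143) / (6) = 0.582
Iteration 3:
  α = (-3 - (-4)·0.091 - (-3)·0.582) / (11) = -0.081
  β = (3 - (1)·-0.143 - (3)·0.582) / (7) = 0.200
  γ = (4 - (1)·-0.143 - (-1)·0.091) / (6) = 0.706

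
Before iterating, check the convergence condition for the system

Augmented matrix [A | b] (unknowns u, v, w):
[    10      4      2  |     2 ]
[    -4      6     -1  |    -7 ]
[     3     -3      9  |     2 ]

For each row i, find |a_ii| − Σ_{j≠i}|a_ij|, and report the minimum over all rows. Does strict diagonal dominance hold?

1

row 1: |10| − (4+2) = 4
row 2: |6| − (4+1) = 1
row 3: |9| − (3+3) = 3
minimum over rows = 1 → strictly diagonally dominant (convergence guaranteed)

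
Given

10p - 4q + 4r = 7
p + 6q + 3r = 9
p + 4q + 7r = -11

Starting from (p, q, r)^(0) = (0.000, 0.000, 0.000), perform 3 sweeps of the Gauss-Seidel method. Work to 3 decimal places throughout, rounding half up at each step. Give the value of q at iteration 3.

2.630

Iteration 1:
  p = (7 - (-4)·0.000 - (4)·0.000) / (10) = 0.700
  q = (9 - (1)·0.700 - (3)·0.000) / (6) = 1.383
  r = (-11 - (1)·0.700 - (4)·1.383) / (7) = -2.462
Iteration 2:
  p = (7 - (-4)·1.383 - (4)·-2.462) / (10) = 2.238
  q = (9 - (1)·2.238 - (3)·-2.462) / (6) = 2.358
  r = (-11 - (1)·2.238 - (4)·2.358) / (7) = -3.239
Iteration 3:
  p = (7 - (-4)·2.358 - (4)·-3.239) / (10) = 2.939
  q = (9 - (1)·2.939 - (3)·-3.239) / (6) = 2.630
  r = (-11 - (1)·2.939 - (4)·2.630) / (7) = -3.494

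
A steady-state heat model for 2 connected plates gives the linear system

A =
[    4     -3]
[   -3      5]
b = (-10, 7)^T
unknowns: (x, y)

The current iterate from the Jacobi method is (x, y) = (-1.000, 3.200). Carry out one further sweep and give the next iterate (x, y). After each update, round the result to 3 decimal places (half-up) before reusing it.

One sweep:
  x = (-10 - (-3)·3.200) / (4) = -0.100
  y = (7 - (-3)·-1.000) / (5) = 0.800

(-0.100, 0.800)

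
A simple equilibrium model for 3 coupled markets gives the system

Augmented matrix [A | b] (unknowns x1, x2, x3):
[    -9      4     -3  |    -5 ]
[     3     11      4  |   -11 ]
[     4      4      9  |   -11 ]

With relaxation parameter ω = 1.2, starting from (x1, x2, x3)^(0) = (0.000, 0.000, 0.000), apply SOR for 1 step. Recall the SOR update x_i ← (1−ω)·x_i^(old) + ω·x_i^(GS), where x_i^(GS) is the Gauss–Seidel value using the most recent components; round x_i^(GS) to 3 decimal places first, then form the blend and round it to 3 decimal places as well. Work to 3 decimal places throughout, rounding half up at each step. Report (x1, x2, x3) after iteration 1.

Iteration 1:
  x1: GS value = (-5 - (4)·0.000 - (-3)·0.000) / (-9) = 0.556;  x1 ← (1−ω)·0.000 + ω·0.556 = 0.667
  x2: GS value = (-11 - (3)·0.667 - (4)·0.000) / (11) = -1.182;  x2 ← (1−ω)·0.000 + ω·-1.182 = -1.418
  x3: GS value = (-11 - (4)·0.667 - (4)·-1.418) / (9) = -0.888;  x3 ← (1−ω)·0.000 + ω·-0.888 = -1.066

(0.667, -1.418, -1.066)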